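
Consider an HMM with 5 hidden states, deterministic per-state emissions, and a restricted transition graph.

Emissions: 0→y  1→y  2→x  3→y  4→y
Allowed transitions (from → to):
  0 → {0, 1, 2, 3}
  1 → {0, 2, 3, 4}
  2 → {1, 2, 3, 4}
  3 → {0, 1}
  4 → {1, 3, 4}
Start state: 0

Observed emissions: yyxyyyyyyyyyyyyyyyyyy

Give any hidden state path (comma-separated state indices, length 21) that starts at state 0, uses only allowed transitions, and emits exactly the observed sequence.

0,1,2,4,3,0,1,4,1,4,1,3,0,3,1,4,1,3,0,3,0

  pos 0: y in {0,1,3,4}, choose 0; start
  pos 1: y in {0,1,3,4}, choose 1; 0->1 ok
  pos 2: x in {2}, choose 2; 1->2 ok
  pos 3: y in {0,1,3,4}, choose 4; 2->4 ok
  pos 4: y in {0,1,3,4}, choose 3; 4->3 ok
  pos 5: y in {0,1,3,4}, choose 0; 3->0 ok
  pos 6: y in {0,1,3,4}, choose 1; 0->1 ok
  pos 7: y in {0,1,3,4}, choose 4; 1->4 ok
  pos 8: y in {0,1,3,4}, choose 1; 4->1 ok
  pos 9: y in {0,1,3,4}, choose 4; 1->4 ok
  pos 10: y in {0,1,3,4}, choose 1; 4->1 ok
  pos 11: y in {0,1,3,4}, choose 3; 1->3 ok
  pos 12: y in {0,1,3,4}, choose 0; 3->0 ok
  pos 13: y in {0,1,3,4}, choose 3; 0->3 ok
  pos 14: y in {0,1,3,4}, choose 1; 3->1 ok
  pos 15: y in {0,1,3,4}, choose 4; 1->4 ok
  pos 16: y in {0,1,3,4}, choose 1; 4->1 ok
  pos 17: y in {0,1,3,4}, choose 3; 1->3 ok
  pos 18: y in {0,1,3,4}, choose 0; 3->0 ok
  pos 19: y in {0,1,3,4}, choose 3; 0->3 ok
  pos 20: y in {0,1,3,4}, choose 0; 3->0 ok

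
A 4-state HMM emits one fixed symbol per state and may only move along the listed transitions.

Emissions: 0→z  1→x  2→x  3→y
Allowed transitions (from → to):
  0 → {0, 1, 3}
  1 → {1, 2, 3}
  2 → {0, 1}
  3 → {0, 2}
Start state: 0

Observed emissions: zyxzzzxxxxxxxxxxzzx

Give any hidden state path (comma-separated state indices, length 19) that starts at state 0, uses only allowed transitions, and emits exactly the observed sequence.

  t0 'z' -> {0}, take 0 (start)
  t1 'y' -> {3}, take 3 (0->3 ok)
  t2 'x' -> {1,2}, take 2 (3->2 ok)
  t3 'z' -> {0}, take 0 (2->0 ok)
  t4 'z' -> {0}, take 0 (0->0 ok)
  t5 'z' -> {0}, take 0 (0->0 ok)
  t6 'x' -> {1,2}, take 1 (0->1 ok)
  t7 'x' -> {1,2}, take 2 (1->2 ok)
  t8 'x' -> {1,2}, take 1 (2->1 ok)
  t9 'x' -> {1,2}, take 1 (1->1 ok)
  t10 'x' -> {1,2}, take 2 (1->2 ok)
  t11 'x' -> {1,2}, take 1 (2->1 ok)
  t12 'x' -> {1,2}, take 2 (1->2 ok)
  t13 'x' -> {1,2}, take 1 (2->1 ok)
  t14 'x' -> {1,2}, take 1 (1->1 ok)
  t15 'x' -> {1,2}, take 2 (1->2 ok)
  t16 'z' -> {0}, take 0 (2->0 ok)
  t17 'z' -> {0}, take 0 (0->0 ok)
  t18 'x' -> {1,2}, take 1 (0->1 ok)

0,3,2,0,0,0,1,2,1,1,2,1,2,1,1,2,0,0,1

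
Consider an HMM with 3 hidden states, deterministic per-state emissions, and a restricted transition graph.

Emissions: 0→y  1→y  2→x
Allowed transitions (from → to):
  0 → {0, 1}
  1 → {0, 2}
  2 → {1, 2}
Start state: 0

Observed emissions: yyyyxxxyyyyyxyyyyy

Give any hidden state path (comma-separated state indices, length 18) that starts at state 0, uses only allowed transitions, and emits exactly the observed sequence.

  0: obs=y cand={0,1} pick 0 [start]
  1: obs=y cand={0,1} pick 1 [0->1 ok]
  2: obs=y cand={0,1} pick 0 [1->0 ok]
  3: obs=y cand={0,1} pick 1 [0->1 ok]
  4: obs=x cand={2} pick 2 [1->2 ok]
  5: obs=x cand={2} pick 2 [2->2 ok]
  6: obs=x cand={2} pick 2 [2->2 ok]
  7: obs=y cand={0,1} pick 1 [2->1 ok]
  8: obs=y cand={0,1} pick 0 [1->0 ok]
  9: obs=y cand={0,1} pick 0 [0->0 ok]
  10: obs=y cand={0,1} pick 0 [0->0 ok]
  11: obs=y cand={0,1} pick 1 [0->1 ok]
  12: obs=x cand={2} pick 2 [1->2 ok]
  13: obs=y cand={0,1} pick 1 [2->1 ok]
  14: obs=y cand={0,1} pick 0 [1->0 ok]
  15: obs=y cand={0,1} pick 1 [0->1 ok]
  16: obs=y cand={0,1} pick 0 [1->0 ok]
  17: obs=y cand={0,1} pick 1 [0->1 ok]

0,1,0,1,2,2,2,1,0,0,0,1,2,1,0,1,0,1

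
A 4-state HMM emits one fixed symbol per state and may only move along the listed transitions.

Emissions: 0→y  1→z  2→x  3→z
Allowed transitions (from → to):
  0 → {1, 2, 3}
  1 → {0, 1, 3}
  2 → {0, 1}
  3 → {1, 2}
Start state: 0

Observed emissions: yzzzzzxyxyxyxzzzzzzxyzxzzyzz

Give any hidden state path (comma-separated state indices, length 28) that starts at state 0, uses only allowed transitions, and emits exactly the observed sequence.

  t0 'y' -> {0}, take 0 (start)
  t1 'z' -> {1,3}, take 1 (0->1 ok)
  t2 'z' -> {1,3}, take 1 (1->1 ok)
  t3 'z' -> {1,3}, take 1 (1->1 ok)
  t4 'z' -> {1,3}, take 1 (1->1 ok)
  t5 'z' -> {1,3}, take 3 (1->3 ok)
  t6 'x' -> {2}, take 2 (3->2 ok)
  t7 'y' -> {0}, take 0 (2->0 ok)
  t8 'x' -> {2}, take 2 (0->2 ok)
  t9 'y' -> {0}, take 0 (2->0 ok)
  t10 'x' -> {2}, take 2 (0->2 ok)
  t11 'y' -> {0}, take 0 (2->0 ok)
  t12 'x' -> {2}, take 2 (0->2 ok)
  t13 'z' -> {1,3}, take 1 (2->1 ok)
  t14 'z' -> {1,3}, take 1 (1->1 ok)
  t15 'z' -> {1,3}, take 1 (1->1 ok)
  t16 'z' -> {1,3}, take 3 (1->3 ok)
  t17 'z' -> {1,3}, take 1 (3->1 ok)
  t18 'z' -> {1,3}, take 3 (1->3 ok)
  t19 'x' -> {2}, take 2 (3->2 ok)
  t20 'y' -> {0}, take 0 (2->0 ok)
  t21 'z' -> {1,3}, take 3 (0->3 ok)
  t22 'x' -> {2}, take 2 (3->2 ok)
  t23 'z' -> {1,3}, take 1 (2->1 ok)
  t24 'z' -> {1,3}, take 1 (1->1 ok)
  t25 'y' -> {0}, take 0 (1->0 ok)
  t26 'z' -> {1,3}, take 1 (0->1 ok)
  t27 'z' -> {1,3}, take 3 (1->3 ok)

0,1,1,1,1,3,2,0,2,0,2,0,2,1,1,1,3,1,3,2,0,3,2,1,1,0,1,3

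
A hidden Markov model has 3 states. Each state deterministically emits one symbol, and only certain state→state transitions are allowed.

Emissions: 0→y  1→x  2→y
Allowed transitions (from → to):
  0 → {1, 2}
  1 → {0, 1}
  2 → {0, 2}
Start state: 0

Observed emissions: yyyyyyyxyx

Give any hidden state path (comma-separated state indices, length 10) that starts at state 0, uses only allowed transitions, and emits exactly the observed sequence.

  pos 0: y in {0,2}, choose 0; start
  pos 1: y in {0,2}, choose 2; 0->2 ok
  pos 2: y in {0,2}, choose 0; 2->0 ok
  pos 3: y in {0,2}, choose 2; 0->2 ok
  pos 4: y in {0,2}, choose 2; 2->2 ok
  pos 5: y in {0,2}, choose 2; 2->2 ok
  pos 6: y in {0,2}, choose 0; 2->0 ok
  pos 7: x in {1}, choose 1; 0->1 ok
  pos 8: y in {0,2}, choose 0; 1->0 ok
  pos 9: x in {1}, choose 1; 0->1 ok

0,2,0,2,2,2,0,1,0,1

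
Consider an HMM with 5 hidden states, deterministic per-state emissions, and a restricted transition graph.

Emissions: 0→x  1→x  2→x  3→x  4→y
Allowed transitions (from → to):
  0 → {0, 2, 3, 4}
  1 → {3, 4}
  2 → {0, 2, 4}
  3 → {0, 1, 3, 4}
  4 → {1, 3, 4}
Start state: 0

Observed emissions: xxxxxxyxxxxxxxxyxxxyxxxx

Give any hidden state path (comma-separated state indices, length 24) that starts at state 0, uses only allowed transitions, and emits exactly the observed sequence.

  0: obs=x cand={0,1,2,3} pick 0 [start]
  1: obs=x cand={0,1,2,3} pick 3 [0->3 ok]
  2: obs=x cand={0,1,2,3} pick 1 [3->1 ok]
  3: obs=x cand={0,1,2,3} pick 3 [1->3 ok]
  4: obs=x cand={0,1,2,3} pick 1 [3->1 ok]
  5: obs=x cand={0,1,2,3} pick 3 [1->3 ok]
  6: obs=y cand={4} pick 4 [3->4 ok]
  7: obs=x cand={0,1,2,3} pick 1 [4->1 ok]
  8: obs=x cand={0,1,2,3} pick 3 [1->3 ok]
  9: obs=x cand={0,1,2,3} pick 3 [3->3 ok]
  10: obs=x cand={0,1,2,3} pick 0 [3->0 ok]
  11: obs=x cand={0,1,2,3} pick 0 [0->0 ok]
  12: obs=x cand={0,1,2,3} pick 3 [0->3 ok]
  13: obs=x cand={0,1,2,3} pick 1 [3->1 ok]
  14: obs=x cand={0,1,2,3} pick 3 [1->3 ok]
  15: obs=y cand={4} pick 4 [3->4 ok]
  16: obs=x cand={0,1,2,3} pick 1 [4->1 ok]
  17: obs=x cand={0,1,2,3} pick 3 [1->3 ok]
  18: obs=x cand={0,1,2,3} pick 3 [3->3 ok]
  19: obs=y cand={4} pick 4 [3->4 ok]
  20: obs=x cand={0,1,2,3} pick 1 [4->1 ok]
  21: obs=x cand={0,1,2,3} pick 3 [1->3 ok]
  22: obs=x cand={0,1,2,3} pick 1 [3->1 ok]
  23: obs=x cand={0,1,2,3} pick 3 [1->3 ok]

0,3,1,3,1,3,4,1,3,3,0,0,3,1,3,4,1,3,3,4,1,3,1,3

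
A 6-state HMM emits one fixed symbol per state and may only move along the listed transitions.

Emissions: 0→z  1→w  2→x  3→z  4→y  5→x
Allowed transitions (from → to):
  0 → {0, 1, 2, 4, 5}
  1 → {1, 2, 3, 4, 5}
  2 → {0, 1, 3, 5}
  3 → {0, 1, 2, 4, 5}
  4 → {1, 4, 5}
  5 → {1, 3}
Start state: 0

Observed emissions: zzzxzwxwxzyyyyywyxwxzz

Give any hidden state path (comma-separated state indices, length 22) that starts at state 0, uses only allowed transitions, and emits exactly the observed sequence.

0,0,0,2,0,1,5,1,2,0,4,4,4,4,4,1,4,5,1,2,0,0

  t0 'z' -> {0,3}, take 0 (start)
  t1 'z' -> {0,3}, take 0 (0->0 ok)
  t2 'z' -> {0,3}, take 0 (0->0 ok)
  t3 'x' -> {2,5}, take 2 (0->2 ok)
  t4 'z' -> {0,3}, take 0 (2->0 ok)
  t5 'w' -> {1}, take 1 (0->1 ok)
  t6 'x' -> {2,5}, take 5 (1->5 ok)
  t7 'w' -> {1}, take 1 (5->1 ok)
  t8 'x' -> {2,5}, take 2 (1->2 ok)
  t9 'z' -> {0,3}, take 0 (2->0 ok)
  t10 'y' -> {4}, take 4 (0->4 ok)
  t11 'y' -> {4}, take 4 (4->4 ok)
  t12 'y' -> {4}, take 4 (4->4 ok)
  t13 'y' -> {4}, take 4 (4->4 ok)
  t14 'y' -> {4}, take 4 (4->4 ok)
  t15 'w' -> {1}, take 1 (4->1 ok)
  t16 'y' -> {4}, take 4 (1->4 ok)
  t17 'x' -> {2,5}, take 5 (4->5 ok)
  t18 'w' -> {1}, take 1 (5->1 ok)
  t19 'x' -> {2,5}, take 2 (1->2 ok)
  t20 'z' -> {0,3}, take 0 (2->0 ok)
  t21 'z' -> {0,3}, take 0 (0->0 ok)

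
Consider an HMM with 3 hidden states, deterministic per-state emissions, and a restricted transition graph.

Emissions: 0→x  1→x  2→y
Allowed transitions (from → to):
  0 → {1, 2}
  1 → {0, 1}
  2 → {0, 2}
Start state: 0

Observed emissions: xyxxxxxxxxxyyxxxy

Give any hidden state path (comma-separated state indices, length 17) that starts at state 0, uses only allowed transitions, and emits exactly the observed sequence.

  t0 'x' -> {0,1}, take 0 (start)
  t1 'y' -> {2}, take 2 (0->2 ok)
  t2 'x' -> {0,1}, take 0 (2->0 ok)
  t3 'x' -> {0,1}, take 1 (0->1 ok)
  t4 'x' -> {0,1}, take 0 (1->0 ok)
  t5 'x' -> {0,1}, take 1 (0->1 ok)
  t6 'x' -> {0,1}, take 1 (1->1 ok)
  t7 'x' -> {0,1}, take 1 (1->1 ok)
  t8 'x' -> {0,1}, take 0 (1->0 ok)
  t9 'x' -> {0,1}, take 1 (0->1 ok)
  t10 'x' -> {0,1}, take 0 (1->0 ok)
  t11 'y' -> {2}, take 2 (0->2 ok)
  t12 'y' -> {2}, take 2 (2->2 ok)
  t13 'x' -> {0,1}, take 0 (2->0 ok)
  t14 'x' -> {0,1}, take 1 (0->1 ok)
  t15 'x' -> {0,1}, take 0 (1->0 ok)
  t16 'y' -> {2}, take 2 (0->2 ok)

0,2,0,1,0,1,1,1,0,1,0,2,2,0,1,0,2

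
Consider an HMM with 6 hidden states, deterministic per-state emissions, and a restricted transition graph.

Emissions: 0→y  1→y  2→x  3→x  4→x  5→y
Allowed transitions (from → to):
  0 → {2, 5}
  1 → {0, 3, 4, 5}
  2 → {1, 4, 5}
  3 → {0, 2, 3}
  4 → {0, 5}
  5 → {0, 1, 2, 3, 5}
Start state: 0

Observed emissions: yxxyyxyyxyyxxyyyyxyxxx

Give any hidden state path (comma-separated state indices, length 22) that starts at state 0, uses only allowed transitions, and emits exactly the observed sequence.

0,2,4,5,5,2,1,5,2,1,5,2,4,0,5,5,0,2,5,3,2,4

  t0 'y' -> {0,1,5}, take 0 (start)
  t1 'x' -> {2,3,4}, take 2 (0->2 ok)
  t2 'x' -> {2,3,4}, take 4 (2->4 ok)
  t3 'y' -> {0,1,5}, take 5 (4->5 ok)
  t4 'y' -> {0,1,5}, take 5 (5->5 ok)
  t5 'x' -> {2,3,4}, take 2 (5->2 ok)
  t6 'y' -> {0,1,5}, take 1 (2->1 ok)
  t7 'y' -> {0,1,5}, take 5 (1->5 ok)
  t8 'x' -> {2,3,4}, take 2 (5->2 ok)
  t9 'y' -> {0,1,5}, take 1 (2->1 ok)
  t10 'y' -> {0,1,5}, take 5 (1->5 ok)
  t11 'x' -> {2,3,4}, take 2 (5->2 ok)
  t12 'x' -> {2,3,4}, take 4 (2->4 ok)
  t13 'y' -> {0,1,5}, take 0 (4->0 ok)
  t14 'y' -> {0,1,5}, take 5 (0->5 ok)
  t15 'y' -> {0,1,5}, take 5 (5->5 ok)
  t16 'y' -> {0,1,5}, take 0 (5->0 ok)
  t17 'x' -> {2,3,4}, take 2 (0->2 ok)
  t18 'y' -> {0,1,5}, take 5 (2->5 ok)
  t19 'x' -> {2,3,4}, take 3 (5->3 ok)
  t20 'x' -> {2,3,4}, take 2 (3->2 ok)
  t21 'x' -> {2,3,4}, take 4 (2->4 ok)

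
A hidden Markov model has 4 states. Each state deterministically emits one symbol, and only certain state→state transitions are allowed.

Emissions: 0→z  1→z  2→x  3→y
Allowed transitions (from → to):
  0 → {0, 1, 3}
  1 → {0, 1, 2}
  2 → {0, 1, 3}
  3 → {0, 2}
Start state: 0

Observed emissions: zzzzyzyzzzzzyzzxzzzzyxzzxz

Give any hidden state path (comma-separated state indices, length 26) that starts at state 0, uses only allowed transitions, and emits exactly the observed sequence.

  0: obs=z cand={0,1} pick 0 [start]
  1: obs=z cand={0,1} pick 0 [0->0 ok]
  2: obs=z cand={0,1} pick 1 [0->1 ok]
  3: obs=z cand={0,1} pick 0 [1->0 ok]
  4: obs=y cand={3} pick 3 [0->3 ok]
  5: obs=z cand={0,1} pick 0 [3->0 ok]
  6: obs=y cand={3} pick 3 [0->3 ok]
  7: obs=z cand={0,1} pick 0 [3->0 ok]
  8: obs=z cand={0,1} pick 0 [0->0 ok]
  9: obs=z cand={0,1} pick 0 [0->0 ok]
  10: obs=z cand={0,1} pick 1 [0->1 ok]
  11: obs=z cand={0,1} pick 0 [1->0 ok]
  12: obs=y cand={3} pick 3 [0->3 ok]
  13: obs=z cand={0,1} pick 0 [3->0 ok]
  14: obs=z cand={0,1} pick 1 [0->1 ok]
  15: obs=x cand={2} pick 2 [1->2 ok]
  16: obs=z cand={0,1} pick 0 [2->0 ok]
  17: obs=z cand={0,1} pick 1 [0->1 ok]
  18: obs=z cand={0,1} pick 0 [1->0 ok]
  19: obs=z cand={0,1} pick 0 [0->0 ok]
  20: obs=y cand={3} pick 3 [0->3 ok]
  21: obs=x cand={2} pick 2 [3->2 ok]
  22: obs=z cand={0,1} pick 0 [2->0 ok]
  23: obs=z cand={0,1} pick 1 [0->1 ok]
  24: obs=x cand={2} pick 2 [1->2 ok]
  25: obs=z cand={0,1} pick 1 [2->1 ok]

0,0,1,0,3,0,3,0,0,0,1,0,3,0,1,2,0,1,0,0,3,2,0,1,2,1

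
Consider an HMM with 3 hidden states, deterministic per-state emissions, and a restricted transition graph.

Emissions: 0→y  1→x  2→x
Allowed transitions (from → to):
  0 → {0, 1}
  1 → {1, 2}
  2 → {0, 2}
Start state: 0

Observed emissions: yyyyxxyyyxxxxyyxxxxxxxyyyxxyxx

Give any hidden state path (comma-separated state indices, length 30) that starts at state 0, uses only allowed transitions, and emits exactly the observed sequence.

  0: obs=y cand={0} pick 0 [start]
  1: obs=y cand={0} pick 0 [0->0 ok]
  2: obs=y cand={0} pick 0 [0->0 ok]
  3: obs=y cand={0} pick 0 [0->0 ok]
  4: obs=x cand={1,2} pick 1 [0->1 ok]
  5: obs=x cand={1,2} pick 2 [1->2 ok]
  6: obs=y cand={0} pick 0 [2->0 ok]
  7: obs=y cand={0} pick 0 [0->0 ok]
  8: obs=y cand={0} pick 0 [0->0 ok]
  9: obs=x cand={1,2} pick 1 [0->1 ok]
  10: obs=x cand={1,2} pick 1 [1->1 ok]
  11: obs=x cand={1,2} pick 2 [1->2 ok]
  12: obs=x cand={1,2} pick 2 [2->2 ok]
  13: obs=y cand={0} pick 0 [2->0 ok]
  14: obs=y cand={0} pick 0 [0->0 ok]
  15: obs=x cand={1,2} pick 1 [0->1 ok]
  16: obs=x cand={1,2} pick 1 [1->1 ok]
  17: obs=x cand={1,2} pick 1 [1->1 ok]
  18: obs=x cand={1,2} pick 1 [1->1 ok]
  19: obs=x cand={1,2} pick 1 [1->1 ok]
  20: obs=x cand={1,2} pick 1 [1->1 ok]
  21: obs=x cand={1,2} pick 2 [1->2 ok]
  22: obs=y cand={0} pick 0 [2->0 ok]
  23: obs=y cand={0} pick 0 [0->0 ok]
  24: obs=y cand={0} pick 0 [0->0 ok]
  25: obs=x cand={1,2} pick 1 [0->1 ok]
  26: obs=x cand={1,2} pick 2 [1->2 ok]
  27: obs=y cand={0} pick 0 [2->0 ok]
  28: obs=x cand={1,2} pick 1 [0->1 ok]
  29: obs=x cand={1,2} pick 1 [1->1 ok]

0,0,0,0,1,2,0,0,0,1,1,2,2,0,0,1,1,1,1,1,1,2,0,0,0,1,2,0,1,1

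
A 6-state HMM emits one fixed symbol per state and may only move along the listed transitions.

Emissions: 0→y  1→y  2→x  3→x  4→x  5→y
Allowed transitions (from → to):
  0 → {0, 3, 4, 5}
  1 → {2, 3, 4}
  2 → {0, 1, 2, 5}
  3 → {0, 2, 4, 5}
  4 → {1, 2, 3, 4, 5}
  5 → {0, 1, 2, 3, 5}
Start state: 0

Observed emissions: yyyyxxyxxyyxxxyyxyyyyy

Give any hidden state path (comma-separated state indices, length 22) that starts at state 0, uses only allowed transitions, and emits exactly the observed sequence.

0,5,5,5,3,2,1,2,2,5,1,3,4,2,0,5,2,0,5,5,0,5

  pos 0: y in {0,1,5}, choose 0; start
  pos 1: y in {0,1,5}, choose 5; 0->5 ok
  pos 2: y in {0,1,5}, choose 5; 5->5 ok
  pos 3: y in {0,1,5}, choose 5; 5->5 ok
  pos 4: x in {2,3,4}, choose 3; 5->3 ok
  pos 5: x in {2,3,4}, choose 2; 3->2 ok
  pos 6: y in {0,1,5}, choose 1; 2->1 ok
  pos 7: x in {2,3,4}, choose 2; 1->2 ok
  pos 8: x in {2,3,4}, choose 2; 2->2 ok
  pos 9: y in {0,1,5}, choose 5; 2->5 ok
  pos 10: y in {0,1,5}, choose 1; 5->1 ok
  pos 11: x in {2,3,4}, choose 3; 1->3 ok
  pos 12: x in {2,3,4}, choose 4; 3->4 ok
  pos 13: x in {2,3,4}, choose 2; 4->2 ok
  pos 14: y in {0,1,5}, choose 0; 2->0 ok
  pos 15: y in {0,1,5}, choose 5; 0->5 ok
  pos 16: x in {2,3,4}, choose 2; 5->2 ok
  pos 17: y in {0,1,5}, choose 0; 2->0 ok
  pos 18: y in {0,1,5}, choose 5; 0->5 ok
  pos 19: y in {0,1,5}, choose 5; 5->5 ok
  pos 20: y in {0,1,5}, choose 0; 5->0 ok
  pos 21: y in {0,1,5}, choose 5; 0->5 ok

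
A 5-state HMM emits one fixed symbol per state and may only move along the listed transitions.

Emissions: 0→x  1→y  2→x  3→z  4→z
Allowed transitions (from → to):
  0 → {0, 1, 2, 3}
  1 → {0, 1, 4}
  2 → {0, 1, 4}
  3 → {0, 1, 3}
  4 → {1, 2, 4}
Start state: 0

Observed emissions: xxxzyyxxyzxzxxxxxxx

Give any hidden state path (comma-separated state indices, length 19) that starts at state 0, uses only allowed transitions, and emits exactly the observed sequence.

0,2,0,3,1,1,0,2,1,4,2,4,2,0,0,0,2,0,2

  0: obs=x cand={0,2} pick 0 [start]
  1: obs=x cand={0,2} pick 2 [0->2 ok]
  2: obs=x cand={0,2} pick 0 [2->0 ok]
  3: obs=z cand={3,4} pick 3 [0->3 ok]
  4: obs=y cand={1} pick 1 [3->1 ok]
  5: obs=y cand={1} pick 1 [1->1 ok]
  6: obs=x cand={0,2} pick 0 [1->0 ok]
  7: obs=x cand={0,2} pick 2 [0->2 ok]
  8: obs=y cand={1} pick 1 [2->1 ok]
  9: obs=z cand={3,4} pick 4 [1->4 ok]
  10: obs=x cand={0,2} pick 2 [4->2 ok]
  11: obs=z cand={3,4} pick 4 [2->4 ok]
  12: obs=x cand={0,2} pick 2 [4->2 ok]
  13: obs=x cand={0,2} pick 0 [2->0 ok]
  14: obs=x cand={0,2} pick 0 [0->0 ok]
  15: obs=x cand={0,2} pick 0 [0->0 ok]
  16: obs=x cand={0,2} pick 2 [0->2 ok]
  17: obs=x cand={0,2} pick 0 [2->0 ok]
  18: obs=x cand={0,2} pick 2 [0->2 ok]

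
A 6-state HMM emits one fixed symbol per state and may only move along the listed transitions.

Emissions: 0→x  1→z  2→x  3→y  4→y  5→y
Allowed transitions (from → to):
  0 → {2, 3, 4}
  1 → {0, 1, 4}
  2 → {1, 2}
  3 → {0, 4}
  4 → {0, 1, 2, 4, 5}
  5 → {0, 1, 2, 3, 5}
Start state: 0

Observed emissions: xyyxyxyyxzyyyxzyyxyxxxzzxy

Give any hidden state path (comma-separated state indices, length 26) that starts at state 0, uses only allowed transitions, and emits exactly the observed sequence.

0,4,5,0,4,0,4,5,2,1,4,4,5,2,1,4,5,0,3,0,2,2,1,1,0,4

  0: obs=x cand={0,2} pick 0 [start]
  1: obs=y cand={3,4,5} pick 4 [0->4 ok]
  2: obs=y cand={3,4,5} pick 5 [4->5 ok]
  3: obs=x cand={0,2} pick 0 [5->0 ok]
  4: obs=y cand={3,4,5} pick 4 [0->4 ok]
  5: obs=x cand={0,2} pick 0 [4->0 ok]
  6: obs=y cand={3,4,5} pick 4 [0->4 ok]
  7: obs=y cand={3,4,5} pick 5 [4->5 ok]
  8: obs=x cand={0,2} pick 2 [5->2 ok]
  9: obs=z cand={1} pick 1 [2->1 ok]
  10: obs=y cand={3,4,5} pick 4 [1->4 ok]
  11: obs=y cand={3,4,5} pick 4 [4->4 ok]
  12: obs=y cand={3,4,5} pick 5 [4->5 ok]
  13: obs=x cand={0,2} pick 2 [5->2 ok]
  14: obs=z cand={1} pick 1 [2->1 ok]
  15: obs=y cand={3,4,5} pick 4 [1->4 ok]
  16: obs=y cand={3,4,5} pick 5 [4->5 ok]
  17: obs=x cand={0,2} pick 0 [5->0 ok]
  18: obs=y cand={3,4,5} pick 3 [0->3 ok]
  19: obs=x cand={0,2} pick 0 [3->0 ok]
  20: obs=x cand={0,2} pick 2 [0->2 ok]
  21: obs=x cand={0,2} pick 2 [2->2 ok]
  22: obs=z cand={1} pick 1 [2->1 ok]
  23: obs=z cand={1} pick 1 [1->1 ok]
  24: obs=x cand={0,2} pick 0 [1->0 ok]
  25: obs=y cand={3,4,5} pick 4 [0->4 ok]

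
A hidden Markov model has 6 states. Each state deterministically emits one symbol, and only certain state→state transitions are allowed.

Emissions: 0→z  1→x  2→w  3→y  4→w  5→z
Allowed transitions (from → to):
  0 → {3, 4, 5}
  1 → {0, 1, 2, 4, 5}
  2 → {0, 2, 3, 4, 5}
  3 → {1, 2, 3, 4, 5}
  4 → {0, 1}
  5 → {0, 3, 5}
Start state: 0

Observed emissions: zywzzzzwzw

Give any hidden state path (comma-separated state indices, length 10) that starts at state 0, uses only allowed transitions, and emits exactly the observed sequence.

0,3,4,0,5,5,0,4,0,4

  [0] z  {0,5}  => 0  start
  [1] y  {3}  => 3  0->3 ok
  [2] w  {2,4}  => 4  3->4 ok
  [3] z  {0,5}  => 0  4->0 ok
  [4] z  {0,5}  => 5  0->5 ok
  [5] z  {0,5}  => 5  5->5 ok
  [6] z  {0,5}  => 0  5->0 ok
  [7] w  {2,4}  => 4  0->4 ok
  [8] z  {0,5}  => 0  4->0 ok
  [9] w  {2,4}  => 4  0->4 ok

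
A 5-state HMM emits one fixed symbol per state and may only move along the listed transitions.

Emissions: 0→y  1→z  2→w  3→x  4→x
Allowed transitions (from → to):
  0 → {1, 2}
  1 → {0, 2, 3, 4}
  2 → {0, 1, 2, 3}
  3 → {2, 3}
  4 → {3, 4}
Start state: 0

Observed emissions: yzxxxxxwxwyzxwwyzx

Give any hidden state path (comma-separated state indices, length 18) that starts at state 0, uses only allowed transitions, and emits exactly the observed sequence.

  0: obs=y cand={0} pick 0 [start]
  1: obs=z cand={1} pick 1 [0->1 ok]
  2: obs=x cand={3,4} pick 4 [1->4 ok]
  3: obs=x cand={3,4} pick 4 [4->4 ok]
  4: obs=x cand={3,4} pick 4 [4->4 ok]
  5: obs=x cand={3,4} pick 3 [4->3 ok]
  6: obs=x cand={3,4} pick 3 [3->3 ok]
  7: obs=w cand={2} pick 2 [3->2 ok]
  8: obs=x cand={3,4} pick 3 [2->3 ok]
  9: obs=w cand={2} pick 2 [3->2 ok]
  10: obs=y cand={0} pick 0 [2->0 ok]
  11: obs=z cand={1} pick 1 [0->1 ok]
  12: obs=x cand={3,4} pick 3 [1->3 ok]
  13: obs=w cand={2} pick 2 [3->2 ok]
  14: obs=w cand={2} pick 2 [2->2 ok]
  15: obs=y cand={0} pick 0 [2->0 ok]
  16: obs=z cand={1} pick 1 [0->1 ok]
  17: obs=x cand={3,4} pick 3 [1->3 ok]

0,1,4,4,4,3,3,2,3,2,0,1,3,2,2,0,1,3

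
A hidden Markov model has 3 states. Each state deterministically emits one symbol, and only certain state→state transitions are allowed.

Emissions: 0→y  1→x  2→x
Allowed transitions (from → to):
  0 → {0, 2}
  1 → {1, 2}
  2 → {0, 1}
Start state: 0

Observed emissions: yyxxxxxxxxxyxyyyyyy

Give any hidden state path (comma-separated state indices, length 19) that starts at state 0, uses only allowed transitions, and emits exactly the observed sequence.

0,0,2,1,1,1,1,2,1,1,2,0,2,0,0,0,0,0,0

  0: obs=y cand={0} pick 0 [start]
  1: obs=y cand={0} pick 0 [0->0 ok]
  2: obs=x cand={1,2} pick 2 [0->2 ok]
  3: obs=x cand={1,2} pick 1 [2->1 ok]
  4: obs=x cand={1,2} pick 1 [1->1 ok]
  5: obs=x cand={1,2} pick 1 [1->1 ok]
  6: obs=x cand={1,2} pick 1 [1->1 ok]
  7: obs=x cand={1,2} pick 2 [1->2 ok]
  8: obs=x cand={1,2} pick 1 [2->1 ok]
  9: obs=x cand={1,2} pick 1 [1->1 ok]
  10: obs=x cand={1,2} pick 2 [1->2 ok]
  11: obs=y cand={0} pick 0 [2->0 ok]
  12: obs=x cand={1,2} pick 2 [0->2 ok]
  13: obs=y cand={0} pick 0 [2->0 ok]
  14: obs=y cand={0} pick 0 [0->0 ok]
  15: obs=y cand={0} pick 0 [0->0 ok]
  16: obs=y cand={0} pick 0 [0->0 ok]
  17: obs=y cand={0} pick 0 [0->0 ok]
  18: obs=y cand={0} pick 0 [0->0 ok]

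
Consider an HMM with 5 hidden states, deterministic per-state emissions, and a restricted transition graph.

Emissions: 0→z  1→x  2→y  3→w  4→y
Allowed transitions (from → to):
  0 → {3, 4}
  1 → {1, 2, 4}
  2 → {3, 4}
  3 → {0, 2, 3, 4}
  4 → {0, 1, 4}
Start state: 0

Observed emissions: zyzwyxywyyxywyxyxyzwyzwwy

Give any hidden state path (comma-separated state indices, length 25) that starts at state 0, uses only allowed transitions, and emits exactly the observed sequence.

0,4,0,3,4,1,2,3,2,4,1,2,3,4,1,4,1,4,0,3,4,0,3,3,2

  t0 'z' -> {0}, take 0 (start)
  t1 'y' -> {2,4}, take 4 (0->4 ok)
  t2 'z' -> {0}, take 0 (4->0 ok)
  t3 'w' -> {3}, take 3 (0->3 ok)
  t4 'y' -> {2,4}, take 4 (3->4 ok)
  t5 'x' -> {1}, take 1 (4->1 ok)
  t6 'y' -> {2,4}, take 2 (1->2 ok)
  t7 'w' -> {3}, take 3 (2->3 ok)
  t8 'y' -> {2,4}, take 2 (3->2 ok)
  t9 'y' -> {2,4}, take 4 (2->4 ok)
  t10 'x' -> {1}, take 1 (4->1 ok)
  t11 'y' -> {2,4}, take 2 (1->2 ok)
  t12 'w' -> {3}, take 3 (2->3 ok)
  t13 'y' -> {2,4}, take 4 (3->4 ok)
  t14 'x' -> {1}, take 1 (4->1 ok)
  t15 'y' -> {2,4}, take 4 (1->4 ok)
  t16 'x' -> {1}, take 1 (4->1 ok)
  t17 'y' -> {2,4}, take 4 (1->4 ok)
  t18 'z' -> {0}, take 0 (4->0 ok)
  t19 'w' -> {3}, take 3 (0->3 ok)
  t20 'y' -> {2,4}, take 4 (3->4 ok)
  t21 'z' -> {0}, take 0 (4->0 ok)
  t22 'w' -> {3}, take 3 (0->3 ok)
  t23 'w' -> {3}, take 3 (3->3 ok)
  t24 'y' -> {2,4}, take 2 (3->2 ok)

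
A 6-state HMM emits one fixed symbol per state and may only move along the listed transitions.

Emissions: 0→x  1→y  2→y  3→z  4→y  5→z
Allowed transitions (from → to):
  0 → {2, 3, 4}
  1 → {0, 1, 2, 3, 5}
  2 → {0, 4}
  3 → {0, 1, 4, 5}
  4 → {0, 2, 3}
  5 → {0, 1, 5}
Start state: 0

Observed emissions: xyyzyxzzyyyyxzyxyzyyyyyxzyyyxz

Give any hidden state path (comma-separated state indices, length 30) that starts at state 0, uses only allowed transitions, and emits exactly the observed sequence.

0,2,4,3,4,0,3,5,1,1,1,2,0,3,1,0,4,3,1,1,1,1,1,0,3,4,2,4,0,3

  [0] x  {0}  => 0  start
  [1] y  {1,2,4}  => 2  0->2 ok
  [2] y  {1,2,4}  => 4  2->4 ok
  [3] z  {3,5}  => 3  4->3 ok
  [4] y  {1,2,4}  => 4  3->4 ok
  [5] x  {0}  => 0  4->0 ok
  [6] z  {3,5}  => 3  0->3 ok
  [7] z  {3,5}  => 5  3->5 ok
  [8] y  {1,2,4}  => 1  5->1 ok
  [9] y  {1,2,4}  => 1  1->1 ok
  [10] y  {1,2,4}  => 1  1->1 ok
  [11] y  {1,2,4}  => 2  1->2 ok
  [12] x  {0}  => 0  2->0 ok
  [13] z  {3,5}  => 3  0->3 ok
  [14] y  {1,2,4}  => 1  3->1 ok
  [15] x  {0}  => 0  1->0 ok
  [16] y  {1,2,4}  => 4  0->4 ok
  [17] z  {3,5}  => 3  4->3 ok
  [18] y  {1,2,4}  => 1  3->1 ok
  [19] y  {1,2,4}  => 1  1->1 ok
  [20] y  {1,2,4}  => 1  1->1 ok
  [21] y  {1,2,4}  => 1  1->1 ok
  [22] y  {1,2,4}  => 1  1->1 ok
  [23] x  {0}  => 0  1->0 ok
  [24] z  {3,5}  => 3  0->3 ok
  [25] y  {1,2,4}  => 4  3->4 ok
  [26] y  {1,2,4}  => 2  4->2 ok
  [27] y  {1,2,4}  => 4  2->4 ok
  [28] x  {0}  => 0  4->0 ok
  [29] z  {3,5}  => 3  0->3 ok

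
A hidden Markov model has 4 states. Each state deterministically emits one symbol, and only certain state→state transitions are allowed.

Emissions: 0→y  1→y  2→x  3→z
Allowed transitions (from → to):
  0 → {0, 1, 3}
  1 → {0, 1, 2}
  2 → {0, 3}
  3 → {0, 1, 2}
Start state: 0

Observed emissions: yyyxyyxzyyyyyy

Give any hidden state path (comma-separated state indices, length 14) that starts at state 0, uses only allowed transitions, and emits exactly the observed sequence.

  pos 0: y in {0,1}, choose 0; start
  pos 1: y in {0,1}, choose 1; 0->1 ok
  pos 2: y in {0,1}, choose 1; 1->1 ok
  pos 3: x in {2}, choose 2; 1->2 ok
  pos 4: y in {0,1}, choose 0; 2->0 ok
  pos 5: y in {0,1}, choose 1; 0->1 ok
  pos 6: x in {2}, choose 2; 1->2 ok
  pos 7: z in {3}, choose 3; 2->3 ok
  pos 8: y in {0,1}, choose 0; 3->0 ok
  pos 9: y in {0,1}, choose 0; 0->0 ok
  pos 10: y in {0,1}, choose 1; 0->1 ok
  pos 11: y in {0,1}, choose 0; 1->0 ok
  pos 12: y in {0,1}, choose 0; 0->0 ok
  pos 13: y in {0,1}, choose 1; 0->1 ok

0,1,1,2,0,1,2,3,0,0,1,0,0,1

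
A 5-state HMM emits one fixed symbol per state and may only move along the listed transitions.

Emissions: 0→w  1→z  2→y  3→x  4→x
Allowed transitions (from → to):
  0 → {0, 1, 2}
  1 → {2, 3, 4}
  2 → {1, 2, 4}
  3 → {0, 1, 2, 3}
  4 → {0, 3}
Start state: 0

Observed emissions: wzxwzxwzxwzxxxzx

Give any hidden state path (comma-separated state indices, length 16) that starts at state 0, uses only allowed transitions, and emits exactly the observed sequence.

0,1,4,0,1,4,0,1,4,0,1,3,3,3,1,4

  0: obs=w cand={0} pick 0 [start]
  1: obs=z cand={1} pick 1 [0->1 ok]
  2: obs=x cand={3,4} pick 4 [1->4 ok]
  3: obs=w cand={0} pick 0 [4->0 ok]
  4: obs=z cand={1} pick 1 [0->1 ok]
  5: obs=x cand={3,4} pick 4 [1->4 ok]
  6: obs=w cand={0} pick 0 [4->0 ok]
  7: obs=z cand={1} pick 1 [0->1 ok]
  8: obs=x cand={3,4} pick 4 [1->4 ok]
  9: obs=w cand={0} pick 0 [4->0 ok]
  10: obs=z cand={1} pick 1 [0->1 ok]
  11: obs=x cand={3,4} pick 3 [1->3 ok]
  12: obs=x cand={3,4} pick 3 [3->3 ok]
  13: obs=x cand={3,4} pick 3 [3->3 ok]
  14: obs=z cand={1} pick 1 [3->1 ok]
  15: obs=x cand={3,4} pick 4 [1->4 ok]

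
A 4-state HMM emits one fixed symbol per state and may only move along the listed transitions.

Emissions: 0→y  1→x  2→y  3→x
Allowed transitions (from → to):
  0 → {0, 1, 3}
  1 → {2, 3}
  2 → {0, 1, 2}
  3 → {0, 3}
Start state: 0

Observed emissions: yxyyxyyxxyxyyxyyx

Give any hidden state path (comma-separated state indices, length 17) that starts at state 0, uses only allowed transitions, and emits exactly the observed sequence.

  [0] y  {0,2}  => 0  start
  [1] x  {1,3}  => 1  0->1 ok
  [2] y  {0,2}  => 2  1->2 ok
  [3] y  {0,2}  => 2  2->2 ok
  [4] x  {1,3}  => 1  2->1 ok
  [5] y  {0,2}  => 2  1->2 ok
  [6] y  {0,2}  => 0  2->0 ok
  [7] x  {1,3}  => 3  0->3 ok
  [8] x  {1,3}  => 3  3->3 ok
  [9] y  {0,2}  => 0  3->0 ok
  [10] x  {1,3}  => 1  0->1 ok
  [11] y  {0,2}  => 2  1->2 ok
  [12] y  {0,2}  => 0  2->0 ok
  [13] x  {1,3}  => 3  0->3 ok
  [14] y  {0,2}  => 0  3->0 ok
  [15] y  {0,2}  => 0  0->0 ok
  [16] x  {1,3}  => 1  0->1 ok

0,1,2,2,1,2,0,3,3,0,1,2,0,3,0,0,1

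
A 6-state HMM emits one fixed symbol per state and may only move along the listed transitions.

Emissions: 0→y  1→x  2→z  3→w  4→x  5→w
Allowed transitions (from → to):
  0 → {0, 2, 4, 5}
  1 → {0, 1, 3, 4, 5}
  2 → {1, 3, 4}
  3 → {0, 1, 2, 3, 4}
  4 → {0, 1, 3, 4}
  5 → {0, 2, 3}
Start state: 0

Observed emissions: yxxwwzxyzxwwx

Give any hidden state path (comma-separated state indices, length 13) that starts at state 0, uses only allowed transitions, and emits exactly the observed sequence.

0,4,1,3,3,2,1,0,2,1,5,3,4

  t0 'y' -> {0}, take 0 (start)
  t1 'x' -> {1,4}, take 4 (0->4 ok)
  t2 'x' -> {1,4}, take 1 (4->1 ok)
  t3 'w' -> {3,5}, take 3 (1->3 ok)
  t4 'w' -> {3,5}, take 3 (3->3 ok)
  t5 'z' -> {2}, take 2 (3->2 ok)
  t6 'x' -> {1,4}, take 1 (2->1 ok)
  t7 'y' -> {0}, take 0 (1->0 ok)
  t8 'z' -> {2}, take 2 (0->2 ok)
  t9 'x' -> {1,4}, take 1 (2->1 ok)
  t10 'w' -> {3,5}, take 5 (1->5 ok)
  t11 'w' -> {3,5}, take 3 (5->3 ok)
  t12 'x' -> {1,4}, take 4 (3->4 ok)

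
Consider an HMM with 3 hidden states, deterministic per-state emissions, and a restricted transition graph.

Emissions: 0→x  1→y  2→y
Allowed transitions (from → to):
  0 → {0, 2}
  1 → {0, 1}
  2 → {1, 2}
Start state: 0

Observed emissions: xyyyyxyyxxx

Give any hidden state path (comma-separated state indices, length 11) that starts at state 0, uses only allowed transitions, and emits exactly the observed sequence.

0,2,2,2,1,0,2,1,0,0,0

  t0 'x' -> {0}, take 0 (start)
  t1 'y' -> {1,2}, take 2 (0->2 ok)
  t2 'y' -> {1,2}, take 2 (2->2 ok)
  t3 'y' -> {1,2}, take 2 (2->2 ok)
  t4 'y' -> {1,2}, take 1 (2->1 ok)
  t5 'x' -> {0}, take 0 (1->0 ok)
  t6 'y' -> {1,2}, take 2 (0->2 ok)
  t7 'y' -> {1,2}, take 1 (2->1 ok)
  t8 'x' -> {0}, take 0 (1->0 ok)
  t9 'x' -> {0}, take 0 (0->0 ok)
  t10 'x' -> {0}, take 0 (0->0 ok)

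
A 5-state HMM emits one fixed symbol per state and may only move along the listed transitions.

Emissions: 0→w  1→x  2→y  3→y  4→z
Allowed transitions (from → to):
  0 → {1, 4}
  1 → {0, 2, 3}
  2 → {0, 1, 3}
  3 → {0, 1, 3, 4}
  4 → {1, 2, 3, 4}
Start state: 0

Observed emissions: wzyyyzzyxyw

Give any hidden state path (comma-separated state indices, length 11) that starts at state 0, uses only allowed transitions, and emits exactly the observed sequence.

0,4,3,3,3,4,4,2,1,3,0

  [0] w  {0}  => 0  start
  [1] z  {4}  => 4  0->4 ok
  [2] y  {2,3}  => 3  4->3 ok
  [3] y  {2,3}  => 3  3->3 ok
  [4] y  {2,3}  => 3  3->3 ok
  [5] z  {4}  => 4  3->4 ok
  [6] z  {4}  => 4  4->4 ok
  [7] y  {2,3}  => 2  4->2 ok
  [8] x  {1}  => 1  2->1 ok
  [9] y  {2,3}  => 3  1->3 ok
  [10] w  {0}  => 0  3->0 ok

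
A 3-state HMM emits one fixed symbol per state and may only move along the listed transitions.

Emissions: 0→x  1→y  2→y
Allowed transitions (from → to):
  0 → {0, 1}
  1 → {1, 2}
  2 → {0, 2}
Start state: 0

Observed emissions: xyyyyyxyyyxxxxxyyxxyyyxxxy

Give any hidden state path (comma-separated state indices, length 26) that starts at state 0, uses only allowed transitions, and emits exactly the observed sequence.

  t0 'x' -> {0}, take 0 (start)
  t1 'y' -> {1,2}, take 1 (0->1 ok)
  t2 'y' -> {1,2}, take 1 (1->1 ok)
  t3 'y' -> {1,2}, take 1 (1->1 ok)
  t4 'y' -> {1,2}, take 1 (1->1 ok)
  t5 'y' -> {1,2}, take 2 (1->2 ok)
  t6 'x' -> {0}, take 0 (2->0 ok)
  t7 'y' -> {1,2}, take 1 (0->1 ok)
  t8 'y' -> {1,2}, take 2 (1->2 ok)
  t9 'y' -> {1,2}, take 2 (2->2 ok)
  t10 'x' -> {0}, take 0 (2->0 ok)
  t11 'x' -> {0}, take 0 (0->0 ok)
  t12 'x' -> {0}, take 0 (0->0 ok)
  t13 'x' -> {0}, take 0 (0->0 ok)
  t14 'x' -> {0}, take 0 (0->0 ok)
  t15 'y' -> {1,2}, take 1 (0->1 ok)
  t16 'y' -> {1,2}, take 2 (1->2 ok)
  t17 'x' -> {0}, take 0 (2->0 ok)
  t18 'x' -> {0}, take 0 (0->0 ok)
  t19 'y' -> {1,2}, take 1 (0->1 ok)
  t20 'y' -> {1,2}, take 1 (1->1 ok)
  t21 'y' -> {1,2}, take 2 (1->2 ok)
  t22 'x' -> {0}, take 0 (2->0 ok)
  t23 'x' -> {0}, take 0 (0->0 ok)
  t24 'x' -> {0}, take 0 (0->0 ok)
  t25 'y' -> {1,2}, take 1 (0->1 ok)

0,1,1,1,1,2,0,1,2,2,0,0,0,0,0,1,2,0,0,1,1,2,0,0,0,1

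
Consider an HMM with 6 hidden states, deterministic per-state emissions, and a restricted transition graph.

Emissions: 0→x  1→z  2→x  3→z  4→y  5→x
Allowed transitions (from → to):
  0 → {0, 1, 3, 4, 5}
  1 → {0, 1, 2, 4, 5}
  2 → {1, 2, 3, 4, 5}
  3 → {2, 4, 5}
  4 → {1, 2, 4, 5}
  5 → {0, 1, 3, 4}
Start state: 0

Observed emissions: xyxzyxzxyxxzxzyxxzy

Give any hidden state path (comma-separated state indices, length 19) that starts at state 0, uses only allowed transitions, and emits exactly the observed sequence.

0,4,2,1,4,5,1,5,4,2,5,3,2,1,4,5,0,3,4

  [0] x  {0,2,5}  => 0  start
  [1] y  {4}  => 4  0->4 ok
  [2] x  {0,2,5}  => 2  4->2 ok
  [3] z  {1,3}  => 1  2->1 ok
  [4] y  {4}  => 4  1->4 ok
  [5] x  {0,2,5}  => 5  4->5 ok
  [6] z  {1,3}  => 1  5->1 ok
  [7] x  {0,2,5}  => 5  1->5 ok
  [8] y  {4}  => 4  5->4 ok
  [9] x  {0,2,5}  => 2  4->2 ok
  [10] x  {0,2,5}  => 5  2->5 ok
  [11] z  {1,3}  => 3  5->3 ok
  [12] x  {0,2,5}  => 2  3->2 ok
  [13] z  {1,3}  => 1  2->1 ok
  [14] y  {4}  => 4  1->4 ok
  [15] x  {0,2,5}  => 5  4->5 ok
  [16] x  {0,2,5}  => 0  5->0 ok
  [17] z  {1,3}  => 3  0->3 ok
  [18] y  {4}  => 4  3->4 ok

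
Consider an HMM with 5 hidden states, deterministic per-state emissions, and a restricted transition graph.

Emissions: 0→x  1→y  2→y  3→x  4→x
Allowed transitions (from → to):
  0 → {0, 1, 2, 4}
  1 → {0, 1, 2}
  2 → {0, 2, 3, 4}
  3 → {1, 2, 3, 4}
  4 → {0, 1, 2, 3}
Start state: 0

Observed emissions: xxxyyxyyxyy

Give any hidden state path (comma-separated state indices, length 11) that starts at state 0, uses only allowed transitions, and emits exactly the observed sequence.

0,0,0,1,2,4,2,2,4,1,2

  t0 'x' -> {0,3,4}, take 0 (start)
  t1 'x' -> {0,3,4}, take 0 (0->0 ok)
  t2 'x' -> {0,3,4}, take 0 (0->0 ok)
  t3 'y' -> {1,2}, take 1 (0->1 ok)
  t4 'y' -> {1,2}, take 2 (1->2 ok)
  t5 'x' -> {0,3,4}, take 4 (2->4 ok)
  t6 'y' -> {1,2}, take 2 (4->2 ok)
  t7 'y' -> {1,2}, take 2 (2->2 ok)
  t8 'x' -> {0,3,4}, take 4 (2->4 ok)
  t9 'y' -> {1,2}, take 1 (4->1 ok)
  t10 'y' -> {1,2}, take 2 (1->2 ok)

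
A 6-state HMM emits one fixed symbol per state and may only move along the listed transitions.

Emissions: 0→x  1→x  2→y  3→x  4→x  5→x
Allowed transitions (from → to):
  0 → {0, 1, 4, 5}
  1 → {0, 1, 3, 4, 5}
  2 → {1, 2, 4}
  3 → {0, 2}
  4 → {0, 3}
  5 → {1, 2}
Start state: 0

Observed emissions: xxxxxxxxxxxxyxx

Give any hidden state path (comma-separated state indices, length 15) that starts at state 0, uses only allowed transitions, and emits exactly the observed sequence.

  pos 0: x in {0,1,3,4,5}, choose 0; start
  pos 1: x in {0,1,3,4,5}, choose 4; 0->4 ok
  pos 2: x in {0,1,3,4,5}, choose 0; 4->0 ok
  pos 3: x in {0,1,3,4,5}, choose 5; 0->5 ok
  pos 4: x in {0,1,3,4,5}, choose 1; 5->1 ok
  pos 5: x in {0,1,3,4,5}, choose 4; 1->4 ok
  pos 6: x in {0,1,3,4,5}, choose 0; 4->0 ok
  pos 7: x in {0,1,3,4,5}, choose 0; 0->0 ok
  pos 8: x in {0,1,3,4,5}, choose 4; 0->4 ok
  pos 9: x in {0,1,3,4,5}, choose 0; 4->0 ok
  pos 10: x in {0,1,3,4,5}, choose 1; 0->1 ok
  pos 11: x in {0,1,3,4,5}, choose 5; 1->5 ok
  pos 12: y in {2}, choose 2; 5->2 ok
  pos 13: x in {0,1,3,4,5}, choose 4; 2->4 ok
  pos 14: x in {0,1,3,4,5}, choose 3; 4->3 ok

0,4,0,5,1,4,0,0,4,0,1,5,2,4,3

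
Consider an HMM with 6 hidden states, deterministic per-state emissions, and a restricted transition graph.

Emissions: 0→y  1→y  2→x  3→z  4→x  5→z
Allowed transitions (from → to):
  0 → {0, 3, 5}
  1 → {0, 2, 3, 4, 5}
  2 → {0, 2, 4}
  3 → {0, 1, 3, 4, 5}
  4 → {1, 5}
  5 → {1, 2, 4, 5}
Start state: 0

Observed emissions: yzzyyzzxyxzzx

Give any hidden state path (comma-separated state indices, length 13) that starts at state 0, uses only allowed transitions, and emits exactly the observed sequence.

  0: obs=y cand={0,1} pick 0 [start]
  1: obs=z cand={3,5} pick 5 [0->5 ok]
  2: obs=z cand={3,5} pick 5 [5->5 ok]
  3: obs=y cand={0,1} pick 1 [5->1 ok]
  4: obs=y cand={0,1} pick 0 [1->0 ok]
  5: obs=z cand={3,5} pick 5 [0->5 ok]
  6: obs=z cand={3,5} pick 5 [5->5 ok]
  7: obs=x cand={2,4} pick 4 [5->4 ok]
  8: obs=y cand={0,1} pick 1 [4->1 ok]
  9: obs=x cand={2,4} pick 4 [1->4 ok]
  10: obs=z cand={3,5} pick 5 [4->5 ok]
  11: obs=z cand={3,5} pick 5 [5->5 ok]
  12: obs=x cand={2,4} pick 4 [5->4 ok]

0,5,5,1,0,5,5,4,1,4,5,5,4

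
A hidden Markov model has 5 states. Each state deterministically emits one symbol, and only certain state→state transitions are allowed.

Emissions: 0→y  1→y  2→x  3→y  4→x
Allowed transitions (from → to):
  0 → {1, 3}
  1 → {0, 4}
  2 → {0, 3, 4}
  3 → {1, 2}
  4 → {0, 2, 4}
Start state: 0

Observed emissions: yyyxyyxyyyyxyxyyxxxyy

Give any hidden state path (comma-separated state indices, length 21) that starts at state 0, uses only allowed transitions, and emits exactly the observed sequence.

  t0 'y' -> {0,1,3}, take 0 (start)
  t1 'y' -> {0,1,3}, take 3 (0->3 ok)
  t2 'y' -> {0,1,3}, take 1 (3->1 ok)
  t3 'x' -> {2,4}, take 4 (1->4 ok)
  t4 'y' -> {0,1,3}, take 0 (4->0 ok)
  t5 'y' -> {0,1,3}, take 1 (0->1 ok)
  t6 'x' -> {2,4}, take 4 (1->4 ok)
  t7 'y' -> {0,1,3}, take 0 (4->0 ok)
  t8 'y' -> {0,1,3}, take 1 (0->1 ok)
  t9 'y' -> {0,1,3}, take 0 (1->0 ok)
  t10 'y' -> {0,1,3}, take 3 (0->3 ok)
  t11 'x' -> {2,4}, take 2 (3->2 ok)
  t12 'y' -> {0,1,3}, take 3 (2->3 ok)
  t13 'x' -> {2,4}, take 2 (3->2 ok)
  t14 'y' -> {0,1,3}, take 0 (2->0 ok)
  t15 'y' -> {0,1,3}, take 1 (0->1 ok)
  t16 'x' -> {2,4}, take 4 (1->4 ok)
  t17 'x' -> {2,4}, take 2 (4->2 ok)
  t18 'x' -> {2,4}, take 4 (2->4 ok)
  t19 'y' -> {0,1,3}, take 0 (4->0 ok)
  t20 'y' -> {0,1,3}, take 3 (0->3 ok)

0,3,1,4,0,1,4,0,1,0,3,2,3,2,0,1,4,2,4,0,3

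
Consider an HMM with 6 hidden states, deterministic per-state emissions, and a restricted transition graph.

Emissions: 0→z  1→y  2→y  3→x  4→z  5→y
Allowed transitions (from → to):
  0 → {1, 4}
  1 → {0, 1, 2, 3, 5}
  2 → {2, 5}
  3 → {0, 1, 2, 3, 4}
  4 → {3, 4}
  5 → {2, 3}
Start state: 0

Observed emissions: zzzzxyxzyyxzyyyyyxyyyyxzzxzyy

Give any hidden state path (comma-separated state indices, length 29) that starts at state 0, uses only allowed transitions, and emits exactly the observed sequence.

  pos 0: z in {0,4}, choose 0; start
  pos 1: z in {0,4}, choose 4; 0->4 ok
  pos 2: z in {0,4}, choose 4; 4->4 ok
  pos 3: z in {0,4}, choose 4; 4->4 ok
  pos 4: x in {3}, choose 3; 4->3 ok
  pos 5: y in {1,2,5}, choose 1; 3->1 ok
  pos 6: x in {3}, choose 3; 1->3 ok
  pos 7: z in {0,4}, choose 0; 3->0 ok
  pos 8: y in {1,2,5}, choose 1; 0->1 ok
  pos 9: y in {1,2,5}, choose 1; 1->1 ok
  pos 10: x in {3}, choose 3; 1->3 ok
  pos 11: z in {0,4}, choose 0; 3->0 ok
  pos 12: y in {1,2,5}, choose 1; 0->1 ok
  pos 13: y in {1,2,5}, choose 5; 1->5 ok
  pos 14: y in {1,2,5}, choose 2; 5->2 ok
  pos 15: y in {1,2,5}, choose 2; 2->2 ok
  pos 16: y in {1,2,5}, choose 5; 2->5 ok
  pos 17: x in {3}, choose 3; 5->3 ok
  pos 18: y in {1,2,5}, choose 2; 3->2 ok
  pos 19: y in {1,2,5}, choose 2; 2->2 ok
  pos 20: y in {1,2,5}, choose 2; 2->2 ok
  pos 21: y in {1,2,5}, choose 5; 2->5 ok
  pos 22: x in {3}, choose 3; 5->3 ok
  pos 23: z in {0,4}, choose 0; 3->0 ok
  pos 24: z in {0,4}, choose 4; 0->4 ok
  pos 25: x in {3}, choose 3; 4->3 ok
  pos 26: z in {0,4}, choose 0; 3->0 ok
  pos 27: y in {1,2,5}, choose 1; 0->1 ok
  pos 28: y in {1,2,5}, choose 5; 1->5 ok

0,4,4,4,3,1,3,0,1,1,3,0,1,5,2,2,5,3,2,2,2,5,3,0,4,3,0,1,5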